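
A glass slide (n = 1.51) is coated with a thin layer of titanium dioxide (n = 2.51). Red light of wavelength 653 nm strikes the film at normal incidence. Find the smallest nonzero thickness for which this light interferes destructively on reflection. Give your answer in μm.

Top surface (1.0 → 2.51): reflection off a higher-index medium gives a half-wave phase shift.
At the lower boundary (n = 2.51 to n = 1.51) the reflected ray undergoes no phase shift.
The two reflections differ by half a wavelength.
For weak reflection here: 2 n t = m λ.
The smallest nonzero thickness corresponds to m = 1: t = m λ / (2 n) = 1.00 × 653 / (2 × 2.51) = 130 nm.

0.130 μm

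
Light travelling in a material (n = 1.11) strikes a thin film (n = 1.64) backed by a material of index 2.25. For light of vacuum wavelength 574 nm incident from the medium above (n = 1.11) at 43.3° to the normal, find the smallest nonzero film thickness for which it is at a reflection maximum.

Top surface (1.11 → 1.64): reflection off a higher-index medium gives a half-wave phase shift.
At the lower boundary (n = 1.64 to n = 2.25) the reflected ray undergoes a half-wave phase shift.
Net: no relative phase inversion (both shifts match).
For strong reflection here: 2 n t cos θ_r = m λ.
Snell's law: 1.11 sin 43.3° = 1.64 sin θ_r → sin θ_r = 0.464, cos θ_r = 0.886.
Minimum nonzero at m = 1: t = λ / (2 n cos θ_r) = 574 / (2 × 1.64 × 0.886) = 198 nm.

198 nm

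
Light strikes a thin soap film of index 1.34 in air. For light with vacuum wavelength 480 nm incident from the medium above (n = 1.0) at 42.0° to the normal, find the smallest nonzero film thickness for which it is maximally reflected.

103 nm

At the upper boundary (n = 1.0 to n = 1.34) the reflected ray undergoes a half-wave phase shift.
Bottom surface (1.34 → 1.0): reflection off a lower-index medium gives no phase shift.
Net: one phase inversion between the two reflected rays.
With one net inversion, constructive interference in reflection requires 2 n t cos θ_r = (m + ½) λ.
Snell's law: 1.0 sin 42.0° = 1.34 sin θ_r → sin θ_r = 0.499, cos θ_r = 0.866.
Minimum at m = 0: t = λ / (4 n cos θ_r) = 480 / (4 × 1.34 × 0.866) = 103 nm.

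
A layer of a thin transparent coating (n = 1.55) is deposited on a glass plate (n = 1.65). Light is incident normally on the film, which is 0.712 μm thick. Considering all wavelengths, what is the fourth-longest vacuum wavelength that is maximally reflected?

552 nm

Top surface (1.0 → 1.55): reflection off a higher-index medium gives a half-wave phase shift.
At the lower boundary (n = 1.55 to n = 1.65) the reflected ray undergoes a half-wave phase shift.
The two reflections carry the same phase change, so no net offset.
So the condition for constructive reflection is 2 n t = m λ.
λ = 2 n t / m. The fourth-longest wavelength is m = 4: λ = 2 × 1.55 × 712 / 4.00 = 552 nm.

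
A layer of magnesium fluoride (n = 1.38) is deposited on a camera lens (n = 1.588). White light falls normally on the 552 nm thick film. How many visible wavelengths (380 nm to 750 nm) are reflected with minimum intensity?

2

Top surface (1.0 → 1.38): reflection off a higher-index medium gives a half-wave phase shift.
At the lower boundary (n = 1.38 to n = 1.588) the reflected ray undergoes a half-wave phase shift.
Zero or two π shifts → no net half-wave offset.
So the condition for destructive reflection is 2 n t = (m + ½) λ.
λ = 2 n t / (m + ½) = 1524 / (m + ½) nm.
m=1: 1016 nm (IR); m=2: 609 nm (visible); m=3: 435 nm (visible); m=4: 339 nm (UV).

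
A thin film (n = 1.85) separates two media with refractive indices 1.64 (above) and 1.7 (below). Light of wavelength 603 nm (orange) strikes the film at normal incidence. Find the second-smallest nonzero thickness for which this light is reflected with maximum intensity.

244 nm

Top surface (1.64 → 1.85): reflection off a higher-index medium gives a half-wave phase shift.
Bottom surface (1.85 → 1.7): reflection off a lower-index medium gives no phase shift.
The two reflections differ by half a wavelength.
For maximum reflection here: 2 n t = (m + ½) λ.
The second-smallest nonzero thickness corresponds to m = 1: t = (m + ½) λ / (2 n) = 1.50 × 603 / (2 × 1.85) = 244 nm.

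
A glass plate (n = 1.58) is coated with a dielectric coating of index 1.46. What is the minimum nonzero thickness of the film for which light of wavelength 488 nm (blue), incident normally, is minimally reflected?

83.6 nm

Top surface (1.0 → 1.46): reflection off a higher-index medium gives a half-wave phase shift.
Ray reflecting at the bottom interface goes from n = 1.46 toward n = 1.58: a half-wave phase shift.
Zero or two π shifts → no net half-wave offset.
With no net inversion, destructive interference in reflection requires 2 n t = (m + ½) λ.
Minimum at m = 0: t = λ / (4 n) = 488 / (4 × 1.46) = 83.6 nm.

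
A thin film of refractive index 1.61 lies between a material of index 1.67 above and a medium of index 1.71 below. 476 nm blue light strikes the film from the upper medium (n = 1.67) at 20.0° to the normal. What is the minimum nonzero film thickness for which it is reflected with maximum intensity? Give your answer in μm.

Ray reflecting at the top interface goes from n = 1.67 toward n = 1.61: no phase shift.
At the lower boundary (n = 1.61 to n = 1.71) the reflected ray undergoes a half-wave phase shift.
The two reflections differ by half a wavelength.
For maximum reflection here: 2 n t cos θ_r = (m + ½) λ.
Snell's law: 1.67 sin 20.0° = 1.61 sin θ_r → sin θ_r = 0.355, cos θ_r = 0.935.
Minimum at m = 0: t = λ / (4 n cos θ_r) = 476 / (4 × 1.61 × 0.935) = 79.1 nm.

0.0791 μm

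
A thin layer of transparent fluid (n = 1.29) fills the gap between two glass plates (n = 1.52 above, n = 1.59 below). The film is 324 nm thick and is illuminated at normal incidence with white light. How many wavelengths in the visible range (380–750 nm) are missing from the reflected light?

Top surface (1.52 → 1.29): reflection off a lower-index medium gives no phase shift.
Ray reflecting at the bottom interface goes from n = 1.29 toward n = 1.59: a half-wave phase shift.
Net: one phase inversion between the two reflected rays.
With one net inversion, destructive interference in reflection requires 2 n t = m λ.
λ = 2 n t / m = 836 / m nm.
m=1: 836 nm (IR); m=2: 418 nm (visible); m=3: 279 nm (UV).

1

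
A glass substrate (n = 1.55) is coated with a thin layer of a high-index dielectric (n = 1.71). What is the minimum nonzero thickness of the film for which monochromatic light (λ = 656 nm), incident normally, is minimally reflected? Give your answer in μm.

0.192 μm

Ray reflecting at the top interface goes from n = 1.0 toward n = 1.71: a half-wave phase shift.
Bottom surface (1.71 → 1.55): reflection off a lower-index medium gives no phase shift.
The two reflections differ by half a wavelength.
So the condition for destructive reflection is 2 n t = m λ.
Minimum nonzero at m = 1: t = λ / (2 n) = 656 / (2 × 1.71) = 192 nm.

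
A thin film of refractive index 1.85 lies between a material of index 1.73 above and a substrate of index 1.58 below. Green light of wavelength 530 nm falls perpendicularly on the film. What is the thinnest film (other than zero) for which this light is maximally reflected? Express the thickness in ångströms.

716 Å

At the upper boundary (n = 1.73 to n = 1.85) the reflected ray undergoes a half-wave phase shift.
Bottom surface (1.85 → 1.58): reflection off a lower-index medium gives no phase shift.
Exactly one π shift → a net half-wave offset.
With one net inversion, constructive interference in reflection requires 2 n t = (m + ½) λ.
Minimum at m = 0: t = λ / (4 n) = 530 / (4 × 1.85) = 71.6 nm.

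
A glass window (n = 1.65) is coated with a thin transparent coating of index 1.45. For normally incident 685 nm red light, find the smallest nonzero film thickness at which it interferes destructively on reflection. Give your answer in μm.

Top surface (1.0 → 1.45): reflection off a higher-index medium gives a half-wave phase shift.
Ray reflecting at the bottom interface goes from n = 1.45 toward n = 1.65: a half-wave phase shift.
The two reflections carry the same phase change, so no net offset.
For minimum reflection here: 2 n t = (m + ½) λ.
Minimum at m = 0: t = λ / (4 n) = 685 / (4 × 1.45) = 118 nm.

0.118 μm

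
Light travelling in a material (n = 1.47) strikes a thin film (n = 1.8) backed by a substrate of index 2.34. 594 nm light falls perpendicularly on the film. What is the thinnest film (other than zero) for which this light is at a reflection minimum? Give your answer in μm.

Ray reflecting at the top interface goes from n = 1.47 toward n = 1.8: a half-wave phase shift.
At the lower boundary (n = 1.8 to n = 2.34) the reflected ray undergoes a half-wave phase shift.
Net: no relative phase inversion (both shifts match).
So the condition for destructive reflection is 2 n t = (m + ½) λ.
Minimum at m = 0: t = λ / (4 n) = 594 / (4 × 1.8) = 82.5 nm.

0.0825 μm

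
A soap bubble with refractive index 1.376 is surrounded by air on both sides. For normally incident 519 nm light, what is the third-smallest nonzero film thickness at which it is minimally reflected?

566 nm

Ray reflecting at the top interface goes from n = 1.0 toward n = 1.376: a half-wave phase shift.
At the lower boundary (n = 1.376 to n = 1.0) the reflected ray undergoes no phase shift.
The two reflections differ by half a wavelength.
So the condition for destructive reflection is 2 n t = m λ.
The third-smallest nonzero thickness corresponds to m = 3: t = m λ / (2 n) = 3.00 × 519 / (2 × 1.376) = 566 nm.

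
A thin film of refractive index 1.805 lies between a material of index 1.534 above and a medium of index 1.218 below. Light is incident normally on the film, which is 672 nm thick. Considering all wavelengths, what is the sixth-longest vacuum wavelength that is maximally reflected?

441 nm

Top surface (1.534 → 1.805): reflection off a higher-index medium gives a half-wave phase shift.
At the lower boundary (n = 1.805 to n = 1.218) the reflected ray undergoes no phase shift.
Exactly one π shift → a net half-wave offset.
With one net inversion, constructive interference in reflection requires 2 n t = (m + ½) λ.
λ = 2 n t / (m + ½). The sixth-longest wavelength is m = 5: λ = 2 × 1.805 × 672 / 5.50 = 441 nm.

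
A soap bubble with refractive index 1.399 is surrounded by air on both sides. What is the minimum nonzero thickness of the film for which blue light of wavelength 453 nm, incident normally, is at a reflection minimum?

At the upper boundary (n = 1.0 to n = 1.399) the reflected ray undergoes a half-wave phase shift.
Bottom surface (1.399 → 1.0): reflection off a lower-index medium gives no phase shift.
Net: one phase inversion between the two reflected rays.
With one net inversion, destructive interference in reflection requires 2 n t = m λ.
Minimum nonzero at m = 1: t = λ / (2 n) = 453 / (2 × 1.399) = 162 nm.

162 nm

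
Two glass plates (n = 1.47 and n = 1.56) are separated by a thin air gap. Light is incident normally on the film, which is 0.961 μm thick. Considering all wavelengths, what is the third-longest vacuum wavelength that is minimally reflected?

641 nm

Top surface (1.47 → 1.0): reflection off a lower-index medium gives no phase shift.
At the lower boundary (n = 1.0 to n = 1.56) the reflected ray undergoes a half-wave phase shift.
Net: one phase inversion between the two reflected rays.
So the condition for destructive reflection is 2 n t = m λ.
λ = 2 n t / m. The third-longest wavelength is m = 3: λ = 2 × 1.0 × 961 / 3.00 = 641 nm.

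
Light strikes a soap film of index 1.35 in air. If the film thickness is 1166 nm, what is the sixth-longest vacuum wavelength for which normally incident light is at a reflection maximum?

Ray reflecting at the top interface goes from n = 1.0 toward n = 1.35: a half-wave phase shift.
At the lower boundary (n = 1.35 to n = 1.0) the reflected ray undergoes no phase shift.
The two reflections differ by half a wavelength.
So the condition for constructive reflection is 2 n t = (m + ½) λ.
λ = 2 n t / (m + ½). The sixth-longest wavelength is m = 5: λ = 2 × 1.35 × 1166 / 5.50 = 572 nm.

572 nm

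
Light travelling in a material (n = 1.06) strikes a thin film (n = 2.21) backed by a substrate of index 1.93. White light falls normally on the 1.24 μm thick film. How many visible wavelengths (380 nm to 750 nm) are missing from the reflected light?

7

Top surface (1.06 → 2.21): reflection off a higher-index medium gives a half-wave phase shift.
At the lower boundary (n = 2.21 to n = 1.93) the reflected ray undergoes no phase shift.
The two reflections differ by half a wavelength.
So the condition for destructive reflection is 2 n t = m λ.
λ = 2 n t / m = 5481 / m nm.
m=7: 783 nm (IR); m=8: 685 nm (visible); m=9: 609 nm (visible); m=10: 548 nm (visible); m=11: 498 nm (visible); m=12: 457 nm (visible); m=13: 422 nm (visible); m=14: 391 nm (visible); m=15: 365 nm (UV).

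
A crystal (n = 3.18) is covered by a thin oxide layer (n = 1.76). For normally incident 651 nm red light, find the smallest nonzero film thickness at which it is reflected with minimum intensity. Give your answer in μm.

Top surface (1.0 → 1.76): reflection off a higher-index medium gives a half-wave phase shift.
At the lower boundary (n = 1.76 to n = 3.18) the reflected ray undergoes a half-wave phase shift.
The two reflections carry the same phase change, so no net offset.
So the condition for destructive reflection is 2 n t = (m + ½) λ.
Minimum at m = 0: t = λ / (4 n) = 651 / (4 × 1.76) = 92.5 nm.

0.0925 μm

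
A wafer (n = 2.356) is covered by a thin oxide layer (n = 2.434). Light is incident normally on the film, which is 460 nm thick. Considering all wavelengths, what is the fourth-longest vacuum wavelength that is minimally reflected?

560 nm

At the upper boundary (n = 1.0 to n = 2.434) the reflected ray undergoes a half-wave phase shift.
At the lower boundary (n = 2.434 to n = 2.356) the reflected ray undergoes no phase shift.
Exactly one π shift → a net half-wave offset.
With one net inversion, destructive interference in reflection requires 2 n t = m λ.
λ = 2 n t / m. The fourth-longest wavelength is m = 4: λ = 2 × 2.434 × 460 / 4.00 = 560 nm.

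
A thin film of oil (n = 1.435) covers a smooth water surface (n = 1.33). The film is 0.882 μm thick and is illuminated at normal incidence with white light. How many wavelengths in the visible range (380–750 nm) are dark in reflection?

At the upper boundary (n = 1.0 to n = 1.435) the reflected ray undergoes a half-wave phase shift.
Ray reflecting at the bottom interface goes from n = 1.435 toward n = 1.33: no phase shift.
Net: one phase inversion between the two reflected rays.
For dark reflection here: 2 n t = m λ.
λ = 2 n t / m = 2531 / m nm.
m=3: 844 nm (IR); m=4: 633 nm (visible); m=5: 506 nm (visible); m=6: 422 nm (visible); m=7: 362 nm (UV).

3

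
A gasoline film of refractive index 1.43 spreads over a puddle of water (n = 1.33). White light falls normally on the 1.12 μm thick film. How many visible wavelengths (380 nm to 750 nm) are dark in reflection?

Ray reflecting at the top interface goes from n = 1.0 toward n = 1.43: a half-wave phase shift.
Ray reflecting at the bottom interface goes from n = 1.43 toward n = 1.33: no phase shift.
Exactly one π shift → a net half-wave offset.
So the condition for destructive reflection is 2 n t = m λ.
λ = 2 n t / m = 3203 / m nm.
m=4: 801 nm (IR); m=5: 641 nm (visible); m=6: 534 nm (visible); m=7: 458 nm (visible); m=8: 400 nm (visible); m=9: 356 nm (UV).

4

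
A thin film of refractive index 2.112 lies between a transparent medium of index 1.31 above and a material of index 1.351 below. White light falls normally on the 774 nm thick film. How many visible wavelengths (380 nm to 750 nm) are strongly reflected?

At the upper boundary (n = 1.31 to n = 2.112) the reflected ray undergoes a half-wave phase shift.
Ray reflecting at the bottom interface goes from n = 2.112 toward n = 1.351: no phase shift.
Exactly one π shift → a net half-wave offset.
With one net inversion, constructive interference in reflection requires 2 n t = (m + ½) λ.
λ = 2 n t / (m + ½) = 3269 / (m + ½) nm.
m=3: 934 nm (IR); m=4: 727 nm (visible); m=5: 594 nm (visible); m=6: 503 nm (visible); m=7: 436 nm (visible); m=8: 385 nm (visible); m=9: 344 nm (UV).

5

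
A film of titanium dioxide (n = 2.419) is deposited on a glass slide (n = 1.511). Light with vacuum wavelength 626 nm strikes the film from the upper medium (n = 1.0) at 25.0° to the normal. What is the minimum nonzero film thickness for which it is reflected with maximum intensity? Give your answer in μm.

Top surface (1.0 → 2.419): reflection off a higher-index medium gives a half-wave phase shift.
Bottom surface (2.419 → 1.511): reflection off a lower-index medium gives no phase shift.
The two reflections differ by half a wavelength.
For bright reflection here: 2 n t cos θ_r = (m + ½) λ.
Snell's law: 1.0 sin 25.0° = 2.419 sin θ_r → sin θ_r = 0.175, cos θ_r = 0.985.
Minimum at m = 0: t = λ / (4 n cos θ_r) = 626 / (4 × 2.419 × 0.985) = 65.7 nm.

0.0657 μm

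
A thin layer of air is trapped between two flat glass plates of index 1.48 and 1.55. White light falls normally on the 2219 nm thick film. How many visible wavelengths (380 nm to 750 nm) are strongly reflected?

At the upper boundary (n = 1.48 to n = 1.0) the reflected ray undergoes no phase shift.
At the lower boundary (n = 1.0 to n = 1.55) the reflected ray undergoes a half-wave phase shift.
Exactly one π shift → a net half-wave offset.
For strong reflection here: 2 n t = (m + ½) λ.
λ = 2 n t / (m + ½) = 4438 / (m + ½) nm.
m=5: 807 nm (IR); m=6: 683 nm (visible); m=7: 592 nm (visible); m=8: 522 nm (visible); m=9: 467 nm (visible); m=10: 423 nm (visible); m=11: 386 nm (visible); m=12: 355 nm (UV).

6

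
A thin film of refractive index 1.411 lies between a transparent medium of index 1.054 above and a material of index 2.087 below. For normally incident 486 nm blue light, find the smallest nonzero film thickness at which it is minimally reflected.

Top surface (1.054 → 1.411): reflection off a higher-index medium gives a half-wave phase shift.
Ray reflecting at the bottom interface goes from n = 1.411 toward n = 2.087: a half-wave phase shift.
Net: no relative phase inversion (both shifts match).
For dark reflection here: 2 n t = (m + ½) λ.
Minimum at m = 0: t = λ / (4 n) = 486 / (4 × 1.411) = 86.1 nm.

86.1 nm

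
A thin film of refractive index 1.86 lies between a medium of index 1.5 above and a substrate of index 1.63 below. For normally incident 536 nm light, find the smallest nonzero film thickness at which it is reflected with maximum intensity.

72.0 nm

Top surface (1.5 → 1.86): reflection off a higher-index medium gives a half-wave phase shift.
At the lower boundary (n = 1.86 to n = 1.63) the reflected ray undergoes no phase shift.
The two reflections differ by half a wavelength.
So the condition for constructive reflection is 2 n t = (m + ½) λ.
Minimum at m = 0: t = λ / (4 n) = 536 / (4 × 1.86) = 72.0 nm.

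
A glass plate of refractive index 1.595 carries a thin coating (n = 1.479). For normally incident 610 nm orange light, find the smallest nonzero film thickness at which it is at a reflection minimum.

103 nm

Top surface (1.0 → 1.479): reflection off a higher-index medium gives a half-wave phase shift.
Ray reflecting at the bottom interface goes from n = 1.479 toward n = 1.595: a half-wave phase shift.
Net: no relative phase inversion (both shifts match).
For minimum reflection here: 2 n t = (m + ½) λ.
Minimum at m = 0: t = λ / (4 n) = 610 / (4 × 1.479) = 103 nm.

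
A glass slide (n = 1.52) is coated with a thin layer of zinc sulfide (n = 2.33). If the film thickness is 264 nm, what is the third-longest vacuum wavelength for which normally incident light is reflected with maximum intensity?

492 nm

At the upper boundary (n = 1.0 to n = 2.33) the reflected ray undergoes a half-wave phase shift.
Bottom surface (2.33 → 1.52): reflection off a lower-index medium gives no phase shift.
Exactly one π shift → a net half-wave offset.
With one net inversion, constructive interference in reflection requires 2 n t = (m + ½) λ.
λ = 2 n t / (m + ½). The third-longest wavelength is m = 2: λ = 2 × 2.33 × 264 / 2.50 = 492 nm.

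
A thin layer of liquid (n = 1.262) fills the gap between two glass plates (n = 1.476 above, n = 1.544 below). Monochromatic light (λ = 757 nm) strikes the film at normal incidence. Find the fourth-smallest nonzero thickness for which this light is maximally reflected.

1050 nm

At the upper boundary (n = 1.476 to n = 1.262) the reflected ray undergoes no phase shift.
Bottom surface (1.262 → 1.544): reflection off a higher-index medium gives a half-wave phase shift.
The two reflections differ by half a wavelength.
So the condition for constructive reflection is 2 n t = (m + ½) λ.
The fourth-smallest nonzero thickness corresponds to m = 3: t = (m + ½) λ / (2 n) = 3.50 × 757 / (2 × 1.262) = 1050 nm.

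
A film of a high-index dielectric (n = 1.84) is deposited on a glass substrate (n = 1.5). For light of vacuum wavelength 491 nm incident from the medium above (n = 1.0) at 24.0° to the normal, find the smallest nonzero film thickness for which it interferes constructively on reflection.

68.4 nm

Ray reflecting at the top interface goes from n = 1.0 toward n = 1.84: a half-wave phase shift.
Bottom surface (1.84 → 1.5): reflection off a lower-index medium gives no phase shift.
Net: one phase inversion between the two reflected rays.
So the condition for constructive reflection is 2 n t cos θ_r = (m + ½) λ.
Snell's law: 1.0 sin 24.0° = 1.84 sin θ_r → sin θ_r = 0.221, cos θ_r = 0.975.
Minimum at m = 0: t = λ / (4 n cos θ_r) = 491 / (4 × 1.84 × 0.975) = 68.4 nm.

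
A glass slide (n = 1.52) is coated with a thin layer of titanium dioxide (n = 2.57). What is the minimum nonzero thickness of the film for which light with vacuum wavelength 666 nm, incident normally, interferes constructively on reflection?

64.8 nm

At the upper boundary (n = 1.0 to n = 2.57) the reflected ray undergoes a half-wave phase shift.
Bottom surface (2.57 → 1.52): reflection off a lower-index medium gives no phase shift.
Net: one phase inversion between the two reflected rays.
With one net inversion, constructive interference in reflection requires 2 n t = (m + ½) λ.
Minimum at m = 0: t = λ / (4 n) = 666 / (4 × 2.57) = 64.8 nm.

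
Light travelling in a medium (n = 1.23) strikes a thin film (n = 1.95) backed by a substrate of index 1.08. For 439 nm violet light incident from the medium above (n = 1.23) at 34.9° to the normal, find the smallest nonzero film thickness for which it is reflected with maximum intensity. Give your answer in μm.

0.0603 μm

At the upper boundary (n = 1.23 to n = 1.95) the reflected ray undergoes a half-wave phase shift.
Bottom surface (1.95 → 1.08): reflection off a lower-index medium gives no phase shift.
Exactly one π shift → a net half-wave offset.
With one net inversion, constructive interference in reflection requires 2 n t cos θ_r = (m + ½) λ.
Snell's law: 1.23 sin 34.9° = 1.95 sin θ_r → sin θ_r = 0.361, cos θ_r = 0.933.
Minimum at m = 0: t = λ / (4 n cos θ_r) = 439 / (4 × 1.95 × 0.933) = 60.3 nm.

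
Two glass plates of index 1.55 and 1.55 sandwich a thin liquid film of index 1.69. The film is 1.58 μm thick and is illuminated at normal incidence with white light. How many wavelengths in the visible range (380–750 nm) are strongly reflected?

7

Ray reflecting at the top interface goes from n = 1.55 toward n = 1.69: a half-wave phase shift.
Bottom surface (1.69 → 1.55): reflection off a lower-index medium gives no phase shift.
Exactly one π shift → a net half-wave offset.
So the condition for constructive reflection is 2 n t = (m + ½) λ.
λ = 2 n t / (m + ½) = 5340 / (m + ½) nm.
m=6: 822 nm (IR); m=7: 712 nm (visible); m=8: 628 nm (visible); m=9: 562 nm (visible); m=10: 509 nm (visible); m=11: 464 nm (visible); m=12: 427 nm (visible); m=13: 396 nm (visible); m=14: 368 nm (UV).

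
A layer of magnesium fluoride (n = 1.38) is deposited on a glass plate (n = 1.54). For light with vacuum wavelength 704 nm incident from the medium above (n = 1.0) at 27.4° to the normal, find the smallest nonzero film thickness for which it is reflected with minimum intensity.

135 nm

At the upper boundary (n = 1.0 to n = 1.38) the reflected ray undergoes a half-wave phase shift.
Ray reflecting at the bottom interface goes from n = 1.38 toward n = 1.54: a half-wave phase shift.
Zero or two π shifts → no net half-wave offset.
For minimum reflection here: 2 n t cos θ_r = (m + ½) λ.
Snell's law: 1.0 sin 27.4° = 1.38 sin θ_r → sin θ_r = 0.333, cos θ_r = 0.943.
Minimum at m = 0: t = λ / (4 n cos θ_r) = 704 / (4 × 1.38 × 0.943) = 135 nm.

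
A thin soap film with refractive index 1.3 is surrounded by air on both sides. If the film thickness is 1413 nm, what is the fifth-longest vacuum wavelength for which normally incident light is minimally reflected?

735 nm

Ray reflecting at the top interface goes from n = 1.0 toward n = 1.3: a half-wave phase shift.
At the lower boundary (n = 1.3 to n = 1.0) the reflected ray undergoes no phase shift.
Net: one phase inversion between the two reflected rays.
For weak reflection here: 2 n t = m λ.
λ = 2 n t / m. The fifth-longest wavelength is m = 5: λ = 2 × 1.3 × 1413 / 5.00 = 735 nm.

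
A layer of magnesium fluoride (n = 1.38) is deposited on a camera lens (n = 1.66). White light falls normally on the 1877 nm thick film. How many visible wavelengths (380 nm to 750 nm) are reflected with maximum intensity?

At the upper boundary (n = 1.0 to n = 1.38) the reflected ray undergoes a half-wave phase shift.
Ray reflecting at the bottom interface goes from n = 1.38 toward n = 1.66: a half-wave phase shift.
The two reflections carry the same phase change, so no net offset.
For bright reflection here: 2 n t = m λ.
λ = 2 n t / m = 5181 / m nm.
m=6: 863 nm (IR); m=7: 740 nm (visible); m=8: 648 nm (visible); m=9: 576 nm (visible); m=10: 518 nm (visible); m=11: 471 nm (visible); m=12: 432 nm (visible); m=13: 399 nm (visible); m=14: 370 nm (UV).

7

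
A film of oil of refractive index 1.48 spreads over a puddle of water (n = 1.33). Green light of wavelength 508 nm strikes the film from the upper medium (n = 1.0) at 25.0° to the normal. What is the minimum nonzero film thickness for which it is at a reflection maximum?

89.5 nm

At the upper boundary (n = 1.0 to n = 1.48) the reflected ray undergoes a half-wave phase shift.
Bottom surface (1.48 → 1.33): reflection off a lower-index medium gives no phase shift.
Net: one phase inversion between the two reflected rays.
With one net inversion, constructive interference in reflection requires 2 n t cos θ_r = (m + ½) λ.
Snell's law: 1.0 sin 25.0° = 1.48 sin θ_r → sin θ_r = 0.286, cos θ_r = 0.958.
Minimum at m = 0: t = λ / (4 n cos θ_r) = 508 / (4 × 1.48 × 0.958) = 89.5 nm.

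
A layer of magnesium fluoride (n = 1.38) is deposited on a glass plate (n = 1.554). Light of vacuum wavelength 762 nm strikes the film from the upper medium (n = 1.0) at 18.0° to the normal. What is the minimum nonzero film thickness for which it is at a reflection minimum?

142 nm

Top surface (1.0 → 1.38): reflection off a higher-index medium gives a half-wave phase shift.
Bottom surface (1.38 → 1.554): reflection off a higher-index medium gives a half-wave phase shift.
Zero or two π shifts → no net half-wave offset.
So the condition for destructive reflection is 2 n t cos θ_r = (m + ½) λ.
Snell's law: 1.0 sin 18.0° = 1.38 sin θ_r → sin θ_r = 0.224, cos θ_r = 0.975.
Minimum at m = 0: t = λ / (4 n cos θ_r) = 762 / (4 × 1.38 × 0.975) = 142 nm.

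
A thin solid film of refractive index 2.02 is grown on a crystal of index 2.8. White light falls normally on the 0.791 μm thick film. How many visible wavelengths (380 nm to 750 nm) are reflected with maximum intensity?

4

Ray reflecting at the top interface goes from n = 1.0 toward n = 2.02: a half-wave phase shift.
At the lower boundary (n = 2.02 to n = 2.8) the reflected ray undergoes a half-wave phase shift.
The two reflections carry the same phase change, so no net offset.
With no net inversion, constructive interference in reflection requires 2 n t = m λ.
λ = 2 n t / m = 3196 / m nm.
m=4: 799 nm (IR); m=5: 639 nm (visible); m=6: 533 nm (visible); m=7: 457 nm (visible); m=8: 399 nm (visible); m=9: 355 nm (UV).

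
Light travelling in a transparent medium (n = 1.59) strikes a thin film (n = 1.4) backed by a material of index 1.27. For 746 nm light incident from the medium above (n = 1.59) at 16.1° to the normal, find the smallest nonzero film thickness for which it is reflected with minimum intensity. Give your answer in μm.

0.140 μm

At the upper boundary (n = 1.59 to n = 1.4) the reflected ray undergoes no phase shift.
At the lower boundary (n = 1.4 to n = 1.27) the reflected ray undergoes no phase shift.
Net: no relative phase inversion (both shifts match).
So the condition for destructive reflection is 2 n t cos θ_r = (m + ½) λ.
Snell's law: 1.59 sin 16.1° = 1.4 sin θ_r → sin θ_r = 0.315, cos θ_r = 0.949.
Minimum at m = 0: t = λ / (4 n cos θ_r) = 746 / (4 × 1.4 × 0.949) = 140 nm.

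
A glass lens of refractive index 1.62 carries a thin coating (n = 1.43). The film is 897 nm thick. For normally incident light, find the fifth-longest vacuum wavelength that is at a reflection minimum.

570 nm

At the upper boundary (n = 1.0 to n = 1.43) the reflected ray undergoes a half-wave phase shift.
At the lower boundary (n = 1.43 to n = 1.62) the reflected ray undergoes a half-wave phase shift.
Net: no relative phase inversion (both shifts match).
So the condition for destructive reflection is 2 n t = (m + ½) λ.
λ = 2 n t / (m + ½). The fifth-longest wavelength is m = 4: λ = 2 × 1.43 × 897 / 4.50 = 570 nm.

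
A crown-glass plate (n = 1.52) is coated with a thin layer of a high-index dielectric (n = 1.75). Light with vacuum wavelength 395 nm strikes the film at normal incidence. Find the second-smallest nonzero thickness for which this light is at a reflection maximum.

Top surface (1.0 → 1.75): reflection off a higher-index medium gives a half-wave phase shift.
At the lower boundary (n = 1.75 to n = 1.52) the reflected ray undergoes no phase shift.
The two reflections differ by half a wavelength.
So the condition for constructive reflection is 2 n t = (m + ½) λ.
The second-smallest nonzero thickness corresponds to m = 1: t = (m + ½) λ / (2 n) = 1.50 × 395 / (2 × 1.75) = 169 nm.

169 nm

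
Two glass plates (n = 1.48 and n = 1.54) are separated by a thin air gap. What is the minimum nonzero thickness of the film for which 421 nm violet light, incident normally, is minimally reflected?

At the upper boundary (n = 1.48 to n = 1.0) the reflected ray undergoes no phase shift.
Bottom surface (1.0 → 1.54): reflection off a higher-index medium gives a half-wave phase shift.
The two reflections differ by half a wavelength.
With one net inversion, destructive interference in reflection requires 2 n t = m λ.
Minimum nonzero at m = 1: t = λ / (2 n) = 421 / (2 × 1.0) = 211 nm.

211 nm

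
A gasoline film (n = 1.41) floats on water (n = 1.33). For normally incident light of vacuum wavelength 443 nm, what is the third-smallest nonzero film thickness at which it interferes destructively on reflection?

Top surface (1.0 → 1.41): reflection off a higher-index medium gives a half-wave phase shift.
At the lower boundary (n = 1.41 to n = 1.33) the reflected ray undergoes no phase shift.
Net: one phase inversion between the two reflected rays.
So the condition for destructive reflection is 2 n t = m λ.
The third-smallest nonzero thickness corresponds to m = 3: t = m λ / (2 n) = 3.00 × 443 / (2 × 1.41) = 471 nm.

471 nm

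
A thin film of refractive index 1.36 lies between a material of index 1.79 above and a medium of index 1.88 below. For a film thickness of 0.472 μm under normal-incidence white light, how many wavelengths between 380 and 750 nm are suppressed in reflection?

At the upper boundary (n = 1.79 to n = 1.36) the reflected ray undergoes no phase shift.
Bottom surface (1.36 → 1.88): reflection off a higher-index medium gives a half-wave phase shift.
Exactly one π shift → a net half-wave offset.
With one net inversion, destructive interference in reflection requires 2 n t = m λ.
λ = 2 n t / m = 1284 / m nm.
m=1: 1284 nm (IR); m=2: 642 nm (visible); m=3: 428 nm (visible); m=4: 321 nm (UV).

2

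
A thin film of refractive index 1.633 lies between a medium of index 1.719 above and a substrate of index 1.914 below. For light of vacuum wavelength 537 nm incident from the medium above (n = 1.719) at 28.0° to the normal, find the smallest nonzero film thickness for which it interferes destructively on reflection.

189 nm

Ray reflecting at the top interface goes from n = 1.719 toward n = 1.633: no phase shift.
Ray reflecting at the bottom interface goes from n = 1.633 toward n = 1.914: a half-wave phase shift.
The two reflections differ by half a wavelength.
With one net inversion, destructive interference in reflection requires 2 n t cos θ_r = m λ.
Snell's law: 1.719 sin 28.0° = 1.633 sin θ_r → sin θ_r = 0.494, cos θ_r = 0.869.
Minimum nonzero at m = 1: t = λ / (2 n cos θ_r) = 537 / (2 × 1.633 × 0.869) = 189 nm.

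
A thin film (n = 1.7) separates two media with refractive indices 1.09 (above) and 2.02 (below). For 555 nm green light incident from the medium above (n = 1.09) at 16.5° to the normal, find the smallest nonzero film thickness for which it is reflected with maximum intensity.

166 nm

Ray reflecting at the top interface goes from n = 1.09 toward n = 1.7: a half-wave phase shift.
Bottom surface (1.7 → 2.02): reflection off a higher-index medium gives a half-wave phase shift.
Zero or two π shifts → no net half-wave offset.
With no net inversion, constructive interference in reflection requires 2 n t cos θ_r = m λ.
Snell's law: 1.09 sin 16.5° = 1.7 sin θ_r → sin θ_r = 0.182, cos θ_r = 0.983.
Minimum nonzero at m = 1: t = λ / (2 n cos θ_r) = 555 / (2 × 1.7 × 0.983) = 166 nm.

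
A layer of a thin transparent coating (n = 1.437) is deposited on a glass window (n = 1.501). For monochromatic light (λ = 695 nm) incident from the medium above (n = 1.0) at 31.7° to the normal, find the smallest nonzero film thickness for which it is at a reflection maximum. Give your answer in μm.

Ray reflecting at the top interface goes from n = 1.0 toward n = 1.437: a half-wave phase shift.
Ray reflecting at the bottom interface goes from n = 1.437 toward n = 1.501: a half-wave phase shift.
Zero or two π shifts → no net half-wave offset.
For maximum reflection here: 2 n t cos θ_r = m λ.
Snell's law: 1.0 sin 31.7° = 1.437 sin θ_r → sin θ_r = 0.366, cos θ_r = 0.931.
Minimum nonzero at m = 1: t = λ / (2 n cos θ_r) = 695 / (2 × 1.437 × 0.931) = 260 nm.

0.260 μm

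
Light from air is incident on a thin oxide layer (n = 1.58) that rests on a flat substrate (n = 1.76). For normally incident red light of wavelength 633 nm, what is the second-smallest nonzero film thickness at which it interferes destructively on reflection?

Ray reflecting at the top interface goes from n = 1.0 toward n = 1.58: a half-wave phase shift.
Ray reflecting at the bottom interface goes from n = 1.58 toward n = 1.76: a half-wave phase shift.
Net: no relative phase inversion (both shifts match).
So the condition for destructive reflection is 2 n t = (m + ½) λ.
The second-smallest nonzero thickness corresponds to m = 1: t = (m + ½) λ / (2 n) = 1.50 × 633 / (2 × 1.58) = 300 nm.

300 nm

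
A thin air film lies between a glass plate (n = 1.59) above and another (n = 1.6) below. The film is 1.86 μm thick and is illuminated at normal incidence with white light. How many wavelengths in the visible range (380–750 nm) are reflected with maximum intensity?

At the upper boundary (n = 1.59 to n = 1.0) the reflected ray undergoes no phase shift.
At the lower boundary (n = 1.0 to n = 1.6) the reflected ray undergoes a half-wave phase shift.
Exactly one π shift → a net half-wave offset.
With one net inversion, constructive interference in reflection requires 2 n t = (m + ½) λ.
λ = 2 n t / (m + ½) = 3720 / (m + ½) nm.
m=4: 827 nm (IR); m=5: 676 nm (visible); m=6: 572 nm (visible); m=7: 496 nm (visible); m=8: 438 nm (visible); m=9: 392 nm (visible); m=10: 354 nm (UV).

5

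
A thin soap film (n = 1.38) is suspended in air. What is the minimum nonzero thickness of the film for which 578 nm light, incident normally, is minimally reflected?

Top surface (1.0 → 1.38): reflection off a higher-index medium gives a half-wave phase shift.
At the lower boundary (n = 1.38 to n = 1.0) the reflected ray undergoes no phase shift.
Net: one phase inversion between the two reflected rays.
For dark reflection here: 2 n t = m λ.
Minimum nonzero at m = 1: t = λ / (2 n) = 578 / (2 × 1.38) = 209 nm.

209 nm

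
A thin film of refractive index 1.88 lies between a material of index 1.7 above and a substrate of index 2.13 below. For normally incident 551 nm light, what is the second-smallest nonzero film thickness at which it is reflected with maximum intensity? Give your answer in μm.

At the upper boundary (n = 1.7 to n = 1.88) the reflected ray undergoes a half-wave phase shift.
At the lower boundary (n = 1.88 to n = 2.13) the reflected ray undergoes a half-wave phase shift.
The two reflections carry the same phase change, so no net offset.
For bright reflection here: 2 n t = m λ.
The second-smallest nonzero thickness corresponds to m = 2: t = m λ / (2 n) = 2.00 × 551 / (2 × 1.88) = 293 nm.

0.293 μm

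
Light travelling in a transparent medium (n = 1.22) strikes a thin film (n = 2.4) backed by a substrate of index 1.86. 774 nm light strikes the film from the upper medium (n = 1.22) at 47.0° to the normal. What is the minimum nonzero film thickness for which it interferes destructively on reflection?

174 nm

At the upper boundary (n = 1.22 to n = 2.4) the reflected ray undergoes a half-wave phase shift.
Ray reflecting at the bottom interface goes from n = 2.4 toward n = 1.86: no phase shift.
Net: one phase inversion between the two reflected rays.
With one net inversion, destructive interference in reflection requires 2 n t cos θ_r = m λ.
Snell's law: 1.22 sin 47.0° = 2.4 sin θ_r → sin θ_r = 0.372, cos θ_r = 0.928.
Minimum nonzero at m = 1: t = λ / (2 n cos θ_r) = 774 / (2 × 2.4 × 0.928) = 174 nm.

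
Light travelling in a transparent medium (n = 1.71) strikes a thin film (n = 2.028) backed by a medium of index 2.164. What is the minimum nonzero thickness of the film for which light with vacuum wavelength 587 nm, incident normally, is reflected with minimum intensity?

Top surface (1.71 → 2.028): reflection off a higher-index medium gives a half-wave phase shift.
Ray reflecting at the bottom interface goes from n = 2.028 toward n = 2.164: a half-wave phase shift.
The two reflections carry the same phase change, so no net offset.
So the condition for destructive reflection is 2 n t = (m + ½) λ.
Minimum at m = 0: t = λ / (4 n) = 587 / (4 × 2.028) = 72.4 nm.

72.4 nm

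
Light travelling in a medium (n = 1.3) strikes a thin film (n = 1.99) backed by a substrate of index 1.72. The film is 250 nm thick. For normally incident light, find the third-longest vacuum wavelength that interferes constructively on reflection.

At the upper boundary (n = 1.3 to n = 1.99) the reflected ray undergoes a half-wave phase shift.
At the lower boundary (n = 1.99 to n = 1.72) the reflected ray undergoes no phase shift.
The two reflections differ by half a wavelength.
So the condition for constructive reflection is 2 n t = (m + ½) λ.
λ = 2 n t / (m + ½). The third-longest wavelength is m = 2: λ = 2 × 1.99 × 250 / 2.50 = 398 nm.

398 nm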